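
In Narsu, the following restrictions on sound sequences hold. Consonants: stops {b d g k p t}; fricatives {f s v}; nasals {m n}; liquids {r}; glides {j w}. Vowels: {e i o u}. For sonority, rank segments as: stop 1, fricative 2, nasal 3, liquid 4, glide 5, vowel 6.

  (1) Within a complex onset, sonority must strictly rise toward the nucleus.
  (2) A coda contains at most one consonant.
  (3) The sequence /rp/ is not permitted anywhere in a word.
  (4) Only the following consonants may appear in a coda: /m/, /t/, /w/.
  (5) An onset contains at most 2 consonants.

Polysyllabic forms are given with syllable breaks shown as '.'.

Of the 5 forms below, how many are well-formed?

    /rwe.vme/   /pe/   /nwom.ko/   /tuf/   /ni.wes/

3

/rwe.vme/ — σ1 onset /rw/ (4→5 rises), coda /∅/ ok; σ2 onset /vm/ (2→3 rises), coda /∅/ ok → well-formed
/pe/ — σ1 onset /p/, coda /∅/ ok → well-formed
/nwom.ko/ — σ1 onset /nw/ (3→5 rises), coda /m/ ok; σ2 onset /k/, coda /∅/ ok → well-formed
/tuf/ — violates constraint 4: syllable 1 coda contains /f/, which is not a licensed coda consonant → ill-formed
/ni.wes/ — violates constraint 4: syllable 2 coda contains /s/, which is not a licensed coda consonant → ill-formed
Well-formed: /rwe.vme/, /pe/, /nwom.ko/ → 3.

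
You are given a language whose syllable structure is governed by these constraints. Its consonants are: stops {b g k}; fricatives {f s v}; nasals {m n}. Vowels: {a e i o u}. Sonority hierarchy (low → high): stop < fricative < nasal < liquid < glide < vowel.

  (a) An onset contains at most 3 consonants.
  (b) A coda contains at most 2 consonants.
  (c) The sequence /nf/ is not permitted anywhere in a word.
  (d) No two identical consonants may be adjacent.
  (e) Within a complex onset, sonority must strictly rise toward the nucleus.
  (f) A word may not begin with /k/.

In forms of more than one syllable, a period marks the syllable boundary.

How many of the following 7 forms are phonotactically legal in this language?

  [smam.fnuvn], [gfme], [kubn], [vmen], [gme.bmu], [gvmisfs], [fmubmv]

[smam.fnuvn] — σ1 onset /sm/ (2→3 rises), coda /m/ ok; σ2 onset /fn/ (2→3 rises), coda /vn/ (2C) ok → phonotactically legal
[gfme] — σ1 onset /gfm/ (1→2→3 rises), coda /∅/ ok → phonotactically legal
[kubn] — violates constraint (f): word begins with /k/ → phonotactically illegal
[vmen] — σ1 onset /vm/ (2→3 rises), coda /n/ ok → phonotactically legal
[gme.bmu] — σ1 onset /gm/ (1→3 rises), coda /∅/ ok; σ2 onset /bm/ (1→3 rises), coda /∅/ ok → phonotactically legal
[gvmisfs] — violates constraint (b): syllable 1 coda /sfs/ has 3 consonants (> 2) → phonotactically illegal
[fmubmv] — violates constraint (b): syllable 1 coda /bmv/ has 3 consonants (> 2) → phonotactically illegal
Phonotactically legal: [smam.fnuvn], [gfme], [vmen], [gme.bmu] → 4.

4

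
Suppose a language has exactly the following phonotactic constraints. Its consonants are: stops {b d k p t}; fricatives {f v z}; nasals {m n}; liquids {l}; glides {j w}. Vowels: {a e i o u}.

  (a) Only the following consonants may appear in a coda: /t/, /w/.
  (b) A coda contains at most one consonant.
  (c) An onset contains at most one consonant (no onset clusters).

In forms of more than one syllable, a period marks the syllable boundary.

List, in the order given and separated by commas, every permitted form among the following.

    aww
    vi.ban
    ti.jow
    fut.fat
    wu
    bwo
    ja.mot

ti.jow, fut.fat, wu, ja.mot

aww — violates constraint (b): syllable 1 coda /ww/ has 2 consonants (> 1) → not permitted
vi.ban — violates constraint (a): syllable 2 coda contains /n/, which is not a licensed coda consonant → not permitted
ti.jow — σ1 onset /t/, coda /∅/ ok; σ2 onset /j/, coda /w/ ok → permitted
fut.fat — σ1 onset /f/, coda /t/ ok; σ2 onset /f/, coda /t/ ok → permitted
wu — σ1 onset /w/, coda /∅/ ok → permitted
bwo — violates constraint (c): syllable 1 onset /bw/ has 2 consonants (> 1) → not permitted
ja.mot — σ1 onset /j/, coda /∅/ ok; σ2 onset /m/, coda /t/ ok → permitted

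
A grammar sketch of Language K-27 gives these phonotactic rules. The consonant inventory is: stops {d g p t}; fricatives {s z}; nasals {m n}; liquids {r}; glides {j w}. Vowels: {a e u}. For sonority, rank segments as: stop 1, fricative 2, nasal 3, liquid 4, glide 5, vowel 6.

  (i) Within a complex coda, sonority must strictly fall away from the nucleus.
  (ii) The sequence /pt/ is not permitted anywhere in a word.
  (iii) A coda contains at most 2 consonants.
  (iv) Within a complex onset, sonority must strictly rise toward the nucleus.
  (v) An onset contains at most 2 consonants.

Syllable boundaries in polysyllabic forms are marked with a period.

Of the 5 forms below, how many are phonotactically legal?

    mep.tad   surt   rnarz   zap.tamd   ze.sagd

1

mep.tad — violates constraint (ii): contains banned sequence /pt/ → phonotactically illegal
surt — σ1 onset /s/, coda /rt/ (4→1 falls) ok → phonotactically legal
rnarz — violates constraint (iv): syllable 1 onset /rn/: /r/ (liquid, 4) → /n/ (nasal, 3) does not rise → phonotactically illegal
zap.tamd — violates constraint (ii): contains banned sequence /pt/ → phonotactically illegal
ze.sagd — violates constraint (i): syllable 2 coda /gd/: /g/ (stop, 1) → /d/ (stop, 1) does not fall → phonotactically illegal
Phonotactically legal: surt → 1.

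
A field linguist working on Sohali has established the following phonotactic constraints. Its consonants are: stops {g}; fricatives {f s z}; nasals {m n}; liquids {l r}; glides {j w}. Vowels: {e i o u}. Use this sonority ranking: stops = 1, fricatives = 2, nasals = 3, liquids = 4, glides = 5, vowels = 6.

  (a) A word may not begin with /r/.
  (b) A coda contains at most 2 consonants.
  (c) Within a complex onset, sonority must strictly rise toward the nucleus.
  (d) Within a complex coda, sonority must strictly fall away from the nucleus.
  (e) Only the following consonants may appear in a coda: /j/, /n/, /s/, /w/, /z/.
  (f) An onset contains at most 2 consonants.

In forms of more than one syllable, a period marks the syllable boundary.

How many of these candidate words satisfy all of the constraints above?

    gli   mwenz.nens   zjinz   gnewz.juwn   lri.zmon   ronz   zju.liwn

5

gli — σ1 onset /gl/ (1→4 rises), coda /∅/ ok → permitted
mwenz.nens — σ1 onset /mw/ (3→5 rises), coda /nz/ (3→2 falls) ok; σ2 onset /n/, coda /ns/ (3→2 falls) ok → permitted
zjinz — σ1 onset /zj/ (2→5 rises), coda /nz/ (3→2 falls) ok → permitted
gnewz.juwn — σ1 onset /gn/ (1→3 rises), coda /wz/ (5→2 falls) ok; σ2 onset /j/, coda /wn/ (5→3 falls) ok → permitted
lri.zmon — violates constraint (c): syllable 1 onset /lr/: /l/ (liquid, 4) → /r/ (liquid, 4) does not rise → not permitted
ronz — violates constraint (a): word begins with /r/ → not permitted
zju.liwn — σ1 onset /zj/ (2→5 rises), coda /∅/ ok; σ2 onset /l/, coda /wn/ (5→3 falls) ok → permitted
Permitted: gli, mwenz.nens, zjinz, gnewz.juwn, zju.liwn → 5.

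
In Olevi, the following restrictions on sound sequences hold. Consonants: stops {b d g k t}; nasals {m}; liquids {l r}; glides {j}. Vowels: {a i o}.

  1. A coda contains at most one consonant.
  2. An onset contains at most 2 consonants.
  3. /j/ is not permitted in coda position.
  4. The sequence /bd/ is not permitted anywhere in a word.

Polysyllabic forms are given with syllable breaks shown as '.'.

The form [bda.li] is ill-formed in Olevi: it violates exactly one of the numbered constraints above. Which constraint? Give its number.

[bda.li]: contains banned sequence /bd/.
This is a violation of constraint 4: "The sequence /bd/ is not permitted anywhere in a word."
The remaining constraints (1, 2, 3) are satisfied.

4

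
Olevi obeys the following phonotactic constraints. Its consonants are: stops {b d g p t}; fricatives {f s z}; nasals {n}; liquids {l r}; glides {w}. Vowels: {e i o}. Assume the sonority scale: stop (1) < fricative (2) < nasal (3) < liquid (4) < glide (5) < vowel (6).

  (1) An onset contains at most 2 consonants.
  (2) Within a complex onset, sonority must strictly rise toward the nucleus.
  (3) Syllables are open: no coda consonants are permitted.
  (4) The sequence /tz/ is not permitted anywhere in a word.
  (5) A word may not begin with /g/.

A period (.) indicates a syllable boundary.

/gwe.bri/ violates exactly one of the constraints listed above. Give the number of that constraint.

/gwe.bri/: word begins with /g/.
This is a violation of constraint 5: "A word may not begin with /g/."
The remaining constraints (1, 2, 3, 4) are satisfied.

5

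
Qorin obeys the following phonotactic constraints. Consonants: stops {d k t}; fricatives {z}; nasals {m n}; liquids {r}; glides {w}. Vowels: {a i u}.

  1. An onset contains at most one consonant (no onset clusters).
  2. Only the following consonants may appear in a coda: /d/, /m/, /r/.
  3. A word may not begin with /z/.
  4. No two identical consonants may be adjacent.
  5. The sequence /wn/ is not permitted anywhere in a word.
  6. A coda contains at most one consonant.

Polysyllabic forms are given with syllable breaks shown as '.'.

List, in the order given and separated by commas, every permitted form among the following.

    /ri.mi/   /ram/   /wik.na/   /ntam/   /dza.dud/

/ri.mi/, /ram/

/ri.mi/ — σ1 onset /r/, coda /∅/ ok; σ2 onset /m/, coda /∅/ ok → permitted
/ram/ — σ1 onset /r/, coda /m/ ok → permitted
/wik.na/ — violates constraint 2: syllable 1 coda contains /k/, which is not a licensed coda consonant → not permitted
/ntam/ — violates constraint 1: syllable 1 onset /nt/ has 2 consonants (> 1) → not permitted
/dza.dud/ — violates constraint 1: syllable 1 onset /dz/ has 2 consonants (> 1) → not permitted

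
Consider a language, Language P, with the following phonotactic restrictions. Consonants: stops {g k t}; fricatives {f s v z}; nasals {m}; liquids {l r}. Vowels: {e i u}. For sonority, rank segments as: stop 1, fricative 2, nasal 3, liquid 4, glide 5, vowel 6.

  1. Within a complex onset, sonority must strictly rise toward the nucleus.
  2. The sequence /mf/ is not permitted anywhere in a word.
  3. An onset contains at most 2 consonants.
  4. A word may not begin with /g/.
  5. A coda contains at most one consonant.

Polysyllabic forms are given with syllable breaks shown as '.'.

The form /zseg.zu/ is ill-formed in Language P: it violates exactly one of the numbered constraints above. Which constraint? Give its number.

/zseg.zu/: syllable 1 onset /zs/: /z/ (fricative, 2) → /s/ (fricative, 2) does not rise.
This is a violation of constraint 1: "Within a complex onset, sonority must strictly rise toward the nucleus."
The remaining constraints (2, 3, 4, 5) are satisfied.

1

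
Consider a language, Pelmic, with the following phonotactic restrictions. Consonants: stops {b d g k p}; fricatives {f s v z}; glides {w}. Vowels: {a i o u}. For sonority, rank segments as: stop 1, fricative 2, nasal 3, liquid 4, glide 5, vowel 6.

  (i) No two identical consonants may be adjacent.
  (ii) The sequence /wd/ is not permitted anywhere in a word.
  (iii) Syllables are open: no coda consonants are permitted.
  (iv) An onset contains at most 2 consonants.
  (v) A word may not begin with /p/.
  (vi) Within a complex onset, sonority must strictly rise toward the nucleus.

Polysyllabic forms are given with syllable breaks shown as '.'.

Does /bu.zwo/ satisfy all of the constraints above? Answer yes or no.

/bu.zwo/ — σ1 onset /b/, coda /∅/ ok; σ2 onset /zw/ (2→5 rises), coda /∅/ ok → licit

yes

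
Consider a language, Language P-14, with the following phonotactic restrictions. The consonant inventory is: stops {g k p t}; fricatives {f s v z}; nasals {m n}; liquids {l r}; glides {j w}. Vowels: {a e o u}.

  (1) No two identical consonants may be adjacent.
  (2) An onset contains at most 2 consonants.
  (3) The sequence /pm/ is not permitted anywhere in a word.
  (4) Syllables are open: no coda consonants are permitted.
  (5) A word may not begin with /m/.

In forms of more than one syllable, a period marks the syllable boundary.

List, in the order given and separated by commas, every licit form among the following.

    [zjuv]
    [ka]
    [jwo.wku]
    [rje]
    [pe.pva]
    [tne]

[ka], [jwo.wku], [rje], [pe.pva], [tne]

[zjuv] — violates constraint 4: syllable 1 coda /v/ has 1 consonant (> 0) → illicit
[ka] — σ1 onset /k/, coda /∅/ ok → licit
[jwo.wku] — σ1 onset /jw/ (2C), coda /∅/ ok; σ2 onset /wk/ (2C), coda /∅/ ok → licit
[rje] — σ1 onset /rj/ (2C), coda /∅/ ok → licit
[pe.pva] — σ1 onset /p/, coda /∅/ ok; σ2 onset /pv/ (2C), coda /∅/ ok → licit
[tne] — σ1 onset /tn/ (2C), coda /∅/ ok → licit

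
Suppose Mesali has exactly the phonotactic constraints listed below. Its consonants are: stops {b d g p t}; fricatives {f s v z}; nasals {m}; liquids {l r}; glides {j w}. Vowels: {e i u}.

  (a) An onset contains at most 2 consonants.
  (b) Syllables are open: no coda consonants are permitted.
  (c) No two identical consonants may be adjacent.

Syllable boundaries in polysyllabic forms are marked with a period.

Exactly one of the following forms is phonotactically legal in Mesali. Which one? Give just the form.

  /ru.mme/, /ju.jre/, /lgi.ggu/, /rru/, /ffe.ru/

/ju.jre/

/ru.mme/ — violates constraint (c): adjacent identical consonants /mm/ → phonotactically illegal
/ju.jre/ — σ1 onset /j/, coda /∅/ ok; σ2 onset /jr/ (2C), coda /∅/ ok → phonotactically legal
/lgi.ggu/ — violates constraint (c): adjacent identical consonants /gg/ → phonotactically illegal
/rru/ — violates constraint (c): adjacent identical consonants /rr/ → phonotactically illegal
/ffe.ru/ — violates constraint (c): adjacent identical consonants /ff/ → phonotactically illegal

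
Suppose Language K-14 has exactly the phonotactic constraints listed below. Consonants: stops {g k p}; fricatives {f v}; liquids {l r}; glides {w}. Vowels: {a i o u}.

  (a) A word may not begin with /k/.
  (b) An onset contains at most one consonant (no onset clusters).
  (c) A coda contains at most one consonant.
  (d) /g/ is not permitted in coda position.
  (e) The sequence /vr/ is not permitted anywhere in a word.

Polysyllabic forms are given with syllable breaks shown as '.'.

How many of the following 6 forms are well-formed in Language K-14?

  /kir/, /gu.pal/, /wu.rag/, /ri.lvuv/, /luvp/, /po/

/kir/ — violates constraint (a): word begins with /k/ → ill-formed
/gu.pal/ — σ1 onset /g/, coda /∅/ ok; σ2 onset /p/, coda /l/ ok → well-formed
/wu.rag/ — violates constraint (d): syllable 2 coda contains /g/ → ill-formed
/ri.lvuv/ — violates constraint (b): syllable 2 onset /lv/ has 2 consonants (> 1) → ill-formed
/luvp/ — violates constraint (c): syllable 1 coda /vp/ has 2 consonants (> 1) → ill-formed
/po/ — σ1 onset /p/, coda /∅/ ok → well-formed
Well-formed: /gu.pal/, /po/ → 2.

2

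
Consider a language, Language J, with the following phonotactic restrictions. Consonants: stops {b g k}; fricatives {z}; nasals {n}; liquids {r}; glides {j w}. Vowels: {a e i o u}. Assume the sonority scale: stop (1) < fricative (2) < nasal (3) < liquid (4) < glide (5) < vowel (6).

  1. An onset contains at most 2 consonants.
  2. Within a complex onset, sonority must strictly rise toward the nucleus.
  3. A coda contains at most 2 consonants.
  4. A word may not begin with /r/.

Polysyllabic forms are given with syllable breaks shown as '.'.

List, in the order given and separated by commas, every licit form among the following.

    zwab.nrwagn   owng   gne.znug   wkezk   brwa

zwab.nrwagn — violates constraint 1: syllable 2 onset /nrw/ has 3 consonants (> 2) → illicit
owng — violates constraint 3: syllable 1 coda /wng/ has 3 consonants (> 2) → illicit
gne.znug — σ1 onset /gn/ (1→3 rises), coda /∅/ ok; σ2 onset /zn/ (2→3 rises), coda /g/ ok → licit
wkezk — violates constraint 2: syllable 1 onset /wk/: /w/ (glide, 5) → /k/ (stop, 1) does not rise → illicit
brwa — violates constraint 1: syllable 1 onset /brw/ has 3 consonants (> 2) → illicit

gne.znug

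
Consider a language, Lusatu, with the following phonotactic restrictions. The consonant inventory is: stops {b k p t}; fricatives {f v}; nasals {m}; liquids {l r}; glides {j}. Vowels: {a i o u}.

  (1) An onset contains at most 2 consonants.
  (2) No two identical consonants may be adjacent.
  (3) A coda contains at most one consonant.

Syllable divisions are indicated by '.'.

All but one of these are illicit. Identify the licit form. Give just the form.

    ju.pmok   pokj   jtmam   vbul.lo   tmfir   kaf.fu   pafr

ju.pmok

ju.pmok — σ1 onset /j/, coda /∅/ ok; σ2 onset /pm/ (2C), coda /k/ ok → licit
pokj — violates constraint 3: syllable 1 coda /kj/ has 2 consonants (> 1) → illicit
jtmam — violates constraint 1: syllable 1 onset /jtm/ has 3 consonants (> 2) → illicit
vbul.lo — violates constraint 2: adjacent identical consonants /ll/ → illicit
tmfir — violates constraint 1: syllable 1 onset /tmf/ has 3 consonants (> 2) → illicit
kaf.fu — violates constraint 2: adjacent identical consonants /ff/ → illicit
pafr — violates constraint 3: syllable 1 coda /fr/ has 2 consonants (> 1) → illicit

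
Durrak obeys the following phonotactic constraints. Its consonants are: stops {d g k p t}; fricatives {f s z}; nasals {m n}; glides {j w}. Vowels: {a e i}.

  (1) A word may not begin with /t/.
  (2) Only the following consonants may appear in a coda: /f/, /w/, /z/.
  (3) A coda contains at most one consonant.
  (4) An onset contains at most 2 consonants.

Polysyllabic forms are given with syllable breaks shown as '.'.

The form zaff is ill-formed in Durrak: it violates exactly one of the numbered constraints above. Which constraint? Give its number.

3

zaff: syllable 1 coda /ff/ has 2 consonants (> 1).
This is a violation of constraint 3: "A coda contains at most one consonant."
The remaining constraints (1, 2, 4) are satisfied.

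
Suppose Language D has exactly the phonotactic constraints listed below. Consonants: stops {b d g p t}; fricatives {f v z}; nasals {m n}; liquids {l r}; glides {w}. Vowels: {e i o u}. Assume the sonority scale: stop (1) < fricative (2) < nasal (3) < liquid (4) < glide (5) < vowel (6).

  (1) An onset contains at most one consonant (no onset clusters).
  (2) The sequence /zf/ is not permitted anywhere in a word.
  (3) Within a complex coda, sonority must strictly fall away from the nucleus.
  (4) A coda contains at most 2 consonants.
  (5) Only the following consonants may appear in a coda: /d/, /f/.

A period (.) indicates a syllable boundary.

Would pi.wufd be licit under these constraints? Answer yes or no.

pi.wufd — σ1 onset /p/, coda /∅/ ok; σ2 onset /w/, coda /fd/ (2→1 falls) ok → licit

yes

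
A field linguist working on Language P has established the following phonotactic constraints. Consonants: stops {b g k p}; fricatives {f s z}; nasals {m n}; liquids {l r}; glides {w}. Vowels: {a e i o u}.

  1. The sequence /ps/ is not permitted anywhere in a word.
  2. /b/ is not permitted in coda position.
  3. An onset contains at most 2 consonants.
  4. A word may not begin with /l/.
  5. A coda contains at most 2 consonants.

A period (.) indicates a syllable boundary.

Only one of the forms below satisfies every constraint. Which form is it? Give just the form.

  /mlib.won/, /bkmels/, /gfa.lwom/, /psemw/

/mlib.won/ — violates constraint 2: syllable 1 coda contains /b/ → phonotactically illegal
/bkmels/ — violates constraint 3: syllable 1 onset /bkm/ has 3 consonants (> 2) → phonotactically illegal
/gfa.lwom/ — σ1 onset /gf/ (2C), coda /∅/ ok; σ2 onset /lw/ (2C), coda /m/ ok → phonotactically legal
/psemw/ — violates constraint 1: contains banned sequence /ps/ → phonotactically illegal

/gfa.lwom/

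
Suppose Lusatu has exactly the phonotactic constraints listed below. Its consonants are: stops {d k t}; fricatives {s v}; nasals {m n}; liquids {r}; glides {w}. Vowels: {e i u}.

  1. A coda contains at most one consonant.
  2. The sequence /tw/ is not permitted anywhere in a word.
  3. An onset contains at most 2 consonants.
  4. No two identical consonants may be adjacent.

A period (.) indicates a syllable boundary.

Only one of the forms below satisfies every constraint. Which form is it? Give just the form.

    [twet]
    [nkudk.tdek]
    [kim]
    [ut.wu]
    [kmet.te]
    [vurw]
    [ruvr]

[twet] — violates constraint 2: contains banned sequence /tw/ → phonotactically illegal
[nkudk.tdek] — violates constraint 1: syllable 1 coda /dk/ has 2 consonants (> 1) → phonotactically illegal
[kim] — σ1 onset /k/, coda /m/ ok → phonotactically legal
[ut.wu] — violates constraint 2: contains banned sequence /tw/ → phonotactically illegal
[kmet.te] — violates constraint 4: adjacent identical consonants /tt/ → phonotactically illegal
[vurw] — violates constraint 1: syllable 1 coda /rw/ has 2 consonants (> 1) → phonotactically illegal
[ruvr] — violates constraint 1: syllable 1 coda /vr/ has 2 consonants (> 1) → phonotactically illegal

[kim]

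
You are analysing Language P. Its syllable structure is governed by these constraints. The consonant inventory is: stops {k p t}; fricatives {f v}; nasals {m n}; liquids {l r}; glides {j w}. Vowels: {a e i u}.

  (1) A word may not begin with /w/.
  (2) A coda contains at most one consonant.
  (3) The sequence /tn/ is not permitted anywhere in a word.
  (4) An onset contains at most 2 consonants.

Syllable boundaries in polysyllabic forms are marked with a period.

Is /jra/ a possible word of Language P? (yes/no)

yes

/jra/ — σ1 onset /jr/ (2C), coda /∅/ ok → phonotactically legal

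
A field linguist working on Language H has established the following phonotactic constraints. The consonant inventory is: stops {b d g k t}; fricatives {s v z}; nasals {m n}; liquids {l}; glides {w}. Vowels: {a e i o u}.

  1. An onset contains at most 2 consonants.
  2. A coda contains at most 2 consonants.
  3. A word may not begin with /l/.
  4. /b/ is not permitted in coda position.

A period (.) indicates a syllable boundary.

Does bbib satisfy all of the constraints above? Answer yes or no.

bbib — violates constraint 4: syllable 1 coda contains /b/ → illicit

no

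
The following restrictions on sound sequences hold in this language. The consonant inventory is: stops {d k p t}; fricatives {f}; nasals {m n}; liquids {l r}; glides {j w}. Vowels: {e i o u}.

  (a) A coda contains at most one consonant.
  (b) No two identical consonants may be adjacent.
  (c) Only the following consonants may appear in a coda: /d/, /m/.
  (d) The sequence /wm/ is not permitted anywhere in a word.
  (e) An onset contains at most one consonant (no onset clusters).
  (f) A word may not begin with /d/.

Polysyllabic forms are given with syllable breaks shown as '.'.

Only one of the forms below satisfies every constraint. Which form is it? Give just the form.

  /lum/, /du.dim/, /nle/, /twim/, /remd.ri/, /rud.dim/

/lum/ — σ1 onset /l/, coda /m/ ok → licit
/du.dim/ — violates constraint (f): word begins with /d/ → illicit
/nle/ — violates constraint (e): syllable 1 onset /nl/ has 2 consonants (> 1) → illicit
/twim/ — violates constraint (e): syllable 1 onset /tw/ has 2 consonants (> 1) → illicit
/remd.ri/ — violates constraint (a): syllable 1 coda /md/ has 2 consonants (> 1) → illicit
/rud.dim/ — violates constraint (b): adjacent identical consonants /dd/ → illicit

/lum/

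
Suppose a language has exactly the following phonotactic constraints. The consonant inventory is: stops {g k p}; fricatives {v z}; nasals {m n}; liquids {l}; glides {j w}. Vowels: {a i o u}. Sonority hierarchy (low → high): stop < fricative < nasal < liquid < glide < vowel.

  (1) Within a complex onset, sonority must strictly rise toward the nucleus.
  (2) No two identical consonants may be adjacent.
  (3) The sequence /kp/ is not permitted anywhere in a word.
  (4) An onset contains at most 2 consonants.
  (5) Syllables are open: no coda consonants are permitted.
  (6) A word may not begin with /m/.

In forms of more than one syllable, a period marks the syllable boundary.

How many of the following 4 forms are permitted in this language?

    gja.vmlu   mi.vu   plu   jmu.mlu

gja.vmlu — violates constraint 4: syllable 2 onset /vml/ has 3 consonants (> 2) → not permitted
mi.vu — violates constraint 6: word begins with /m/ → not permitted
plu — σ1 onset /pl/ (1→4 rises), coda /∅/ ok → permitted
jmu.mlu — violates constraint 1: syllable 1 onset /jm/: /j/ (glide, 5) → /m/ (nasal, 3) does not rise → not permitted
Permitted: plu → 1.

1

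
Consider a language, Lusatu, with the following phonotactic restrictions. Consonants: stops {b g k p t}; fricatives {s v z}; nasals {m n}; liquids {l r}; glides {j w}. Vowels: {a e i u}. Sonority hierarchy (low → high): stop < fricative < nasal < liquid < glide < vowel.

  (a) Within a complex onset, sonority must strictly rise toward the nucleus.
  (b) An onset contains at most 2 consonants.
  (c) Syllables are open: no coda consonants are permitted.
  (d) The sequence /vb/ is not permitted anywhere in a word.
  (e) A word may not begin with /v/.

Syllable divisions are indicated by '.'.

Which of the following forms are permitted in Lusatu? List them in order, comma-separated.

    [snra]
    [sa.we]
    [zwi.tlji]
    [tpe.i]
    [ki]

[snra] — violates constraint (b): syllable 1 onset /snr/ has 3 consonants (> 2) → not permitted
[sa.we] — σ1 onset /s/, coda /∅/ ok; σ2 onset /w/, coda /∅/ ok → permitted
[zwi.tlji] — violates constraint (b): syllable 2 onset /tlj/ has 3 consonants (> 2) → not permitted
[tpe.i] — violates constraint (a): syllable 1 onset /tp/: /t/ (stop, 1) → /p/ (stop, 1) does not rise → not permitted
[ki] — σ1 onset /k/, coda /∅/ ok → permitted

[sa.we], [ki]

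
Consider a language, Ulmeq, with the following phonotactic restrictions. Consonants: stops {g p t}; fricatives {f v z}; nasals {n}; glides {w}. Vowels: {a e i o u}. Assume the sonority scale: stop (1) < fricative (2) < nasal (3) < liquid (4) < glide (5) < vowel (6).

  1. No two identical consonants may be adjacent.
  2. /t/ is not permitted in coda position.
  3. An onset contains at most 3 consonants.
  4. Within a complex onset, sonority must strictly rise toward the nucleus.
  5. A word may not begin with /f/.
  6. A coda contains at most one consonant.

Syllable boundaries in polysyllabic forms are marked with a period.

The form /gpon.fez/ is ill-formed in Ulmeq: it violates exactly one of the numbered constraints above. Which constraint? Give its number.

/gpon.fez/: syllable 1 onset /gp/: /g/ (stop, 1) → /p/ (stop, 1) does not rise.
This is a violation of constraint 4: "Within a complex onset, sonority must strictly rise toward the nucleus."
The remaining constraints (1, 2, 3, 5, 6) are satisfied.

4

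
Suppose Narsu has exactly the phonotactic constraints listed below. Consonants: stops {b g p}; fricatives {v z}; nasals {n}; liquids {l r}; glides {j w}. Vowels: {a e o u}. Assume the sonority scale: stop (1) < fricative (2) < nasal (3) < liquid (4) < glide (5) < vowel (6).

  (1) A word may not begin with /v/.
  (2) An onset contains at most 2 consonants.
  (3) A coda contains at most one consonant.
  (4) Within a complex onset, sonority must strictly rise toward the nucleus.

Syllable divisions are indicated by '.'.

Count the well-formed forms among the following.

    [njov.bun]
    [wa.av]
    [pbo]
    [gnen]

[njov.bun] — σ1 onset /nj/ (3→5 rises), coda /v/ ok; σ2 onset /b/, coda /n/ ok → well-formed
[wa.av] — σ1 onset /w/, coda /∅/ ok; σ2 onset /∅/, coda /v/ ok → well-formed
[pbo] — violates constraint 4: syllable 1 onset /pb/: /p/ (stop, 1) → /b/ (stop, 1) does not rise → ill-formed
[gnen] — σ1 onset /gn/ (1→3 rises), coda /n/ ok → well-formed
Well-formed: [njov.bun], [wa.av], [gnen] → 3.

3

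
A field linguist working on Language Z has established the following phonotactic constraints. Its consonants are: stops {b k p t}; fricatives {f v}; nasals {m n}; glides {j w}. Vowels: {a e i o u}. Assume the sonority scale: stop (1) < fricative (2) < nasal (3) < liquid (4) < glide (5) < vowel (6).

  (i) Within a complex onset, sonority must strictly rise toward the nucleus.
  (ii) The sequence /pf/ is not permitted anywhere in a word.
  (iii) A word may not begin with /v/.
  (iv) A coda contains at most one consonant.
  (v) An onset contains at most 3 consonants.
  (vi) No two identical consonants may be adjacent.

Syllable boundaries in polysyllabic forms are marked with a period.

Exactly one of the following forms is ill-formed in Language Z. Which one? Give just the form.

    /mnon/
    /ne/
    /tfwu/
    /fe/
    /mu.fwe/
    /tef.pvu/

/mnon/

/mnon/ — violates constraint (i): syllable 1 onset /mn/: /m/ (nasal, 3) → /n/ (nasal, 3) does not rise → ill-formed
/ne/ — σ1 onset /n/, coda /∅/ ok → well-formed
/tfwu/ — σ1 onset /tfw/ (1→2→5 rises), coda /∅/ ok → well-formed
/fe/ — σ1 onset /f/, coda /∅/ ok → well-formed
/mu.fwe/ — σ1 onset /m/, coda /∅/ ok; σ2 onset /fw/ (2→5 rises), coda /∅/ ok → well-formed
/tef.pvu/ — σ1 onset /t/, coda /f/ ok; σ2 onset /pv/ (1→2 rises), coda /∅/ ok → well-formed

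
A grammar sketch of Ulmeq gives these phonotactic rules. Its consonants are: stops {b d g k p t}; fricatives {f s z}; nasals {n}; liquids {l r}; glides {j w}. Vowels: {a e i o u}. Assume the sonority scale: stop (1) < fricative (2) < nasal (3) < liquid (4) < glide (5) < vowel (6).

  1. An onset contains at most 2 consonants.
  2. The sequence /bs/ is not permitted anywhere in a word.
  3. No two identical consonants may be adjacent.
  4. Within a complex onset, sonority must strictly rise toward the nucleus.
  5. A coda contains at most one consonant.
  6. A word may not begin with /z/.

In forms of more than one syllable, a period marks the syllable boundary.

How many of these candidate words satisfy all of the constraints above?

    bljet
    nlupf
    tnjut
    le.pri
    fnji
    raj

bljet — violates constraint 1: syllable 1 onset /blj/ has 3 consonants (> 2) → ill-formed
nlupf — violates constraint 5: syllable 1 coda /pf/ has 2 consonants (> 1) → ill-formed
tnjut — violates constraint 1: syllable 1 onset /tnj/ has 3 consonants (> 2) → ill-formed
le.pri — σ1 onset /l/, coda /∅/ ok; σ2 onset /pr/ (1→4 rises), coda /∅/ ok → well-formed
fnji — violates constraint 1: syllable 1 onset /fnj/ has 3 consonants (> 2) → ill-formed
raj — σ1 onset /r/, coda /j/ ok → well-formed
Well-formed: le.pri, raj → 2.

2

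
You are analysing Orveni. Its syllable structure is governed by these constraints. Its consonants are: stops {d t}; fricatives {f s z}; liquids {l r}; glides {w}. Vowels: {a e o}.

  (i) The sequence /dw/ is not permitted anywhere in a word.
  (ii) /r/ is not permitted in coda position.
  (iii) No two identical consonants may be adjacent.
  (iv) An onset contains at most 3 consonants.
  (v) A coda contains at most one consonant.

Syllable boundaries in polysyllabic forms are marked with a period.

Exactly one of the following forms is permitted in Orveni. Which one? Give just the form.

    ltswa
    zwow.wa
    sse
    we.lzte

ltswa — violates constraint (iv): syllable 1 onset /ltsw/ has 4 consonants (> 3) → not permitted
zwow.wa — violates constraint (iii): adjacent identical consonants /ww/ → not permitted
sse — violates constraint (iii): adjacent identical consonants /ss/ → not permitted
we.lzte — σ1 onset /w/, coda /∅/ ok; σ2 onset /lzt/ (3C), coda /∅/ ok → permitted

we.lzte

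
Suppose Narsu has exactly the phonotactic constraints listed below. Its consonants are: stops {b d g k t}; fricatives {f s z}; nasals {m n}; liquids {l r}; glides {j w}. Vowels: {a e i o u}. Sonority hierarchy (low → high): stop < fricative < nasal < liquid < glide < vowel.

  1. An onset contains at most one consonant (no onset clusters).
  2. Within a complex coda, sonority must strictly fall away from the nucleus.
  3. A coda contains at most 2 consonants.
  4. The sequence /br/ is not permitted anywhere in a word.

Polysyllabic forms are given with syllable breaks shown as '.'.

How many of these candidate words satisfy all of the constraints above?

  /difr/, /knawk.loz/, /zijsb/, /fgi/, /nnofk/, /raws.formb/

/difr/ — violates constraint 2: syllable 1 coda /fr/: /f/ (fricative, 2) → /r/ (liquid, 4) does not fall → phonotactically illegal
/knawk.loz/ — violates constraint 1: syllable 1 onset /kn/ has 2 consonants (> 1) → phonotactically illegal
/zijsb/ — violates constraint 3: syllable 1 coda /jsb/ has 3 consonants (> 2) → phonotactically illegal
/fgi/ — violates constraint 1: syllable 1 onset /fg/ has 2 consonants (> 1) → phonotactically illegal
/nnofk/ — violates constraint 1: syllable 1 onset /nn/ has 2 consonants (> 1) → phonotactically illegal
/raws.formb/ — violates constraint 3: syllable 2 coda /rmb/ has 3 consonants (> 2) → phonotactically illegal
No form is phonotactically legal → 0.

0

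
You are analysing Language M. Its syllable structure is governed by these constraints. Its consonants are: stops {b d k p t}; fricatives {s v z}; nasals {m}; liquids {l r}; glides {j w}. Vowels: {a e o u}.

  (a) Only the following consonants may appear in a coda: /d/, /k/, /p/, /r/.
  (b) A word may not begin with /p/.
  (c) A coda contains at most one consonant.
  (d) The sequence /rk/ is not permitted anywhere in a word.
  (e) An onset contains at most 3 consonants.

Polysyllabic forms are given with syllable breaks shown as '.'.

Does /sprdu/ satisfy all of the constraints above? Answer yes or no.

/sprdu/ — violates constraint (e): syllable 1 onset /sprd/ has 4 consonants (> 3) → illicit

no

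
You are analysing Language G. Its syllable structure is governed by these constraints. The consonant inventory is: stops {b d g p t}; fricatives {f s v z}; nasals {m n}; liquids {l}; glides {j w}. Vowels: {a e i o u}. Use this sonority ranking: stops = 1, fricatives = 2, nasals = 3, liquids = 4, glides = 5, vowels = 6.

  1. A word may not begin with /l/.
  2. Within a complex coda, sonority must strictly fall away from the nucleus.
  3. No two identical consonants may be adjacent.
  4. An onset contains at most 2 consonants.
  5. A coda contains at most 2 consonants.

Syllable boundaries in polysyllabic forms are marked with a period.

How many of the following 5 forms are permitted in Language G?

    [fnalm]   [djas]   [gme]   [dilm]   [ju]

5

[fnalm] — σ1 onset /fn/ (2C), coda /lm/ (4→3 falls) ok → permitted
[djas] — σ1 onset /dj/ (2C), coda /s/ ok → permitted
[gme] — σ1 onset /gm/ (2C), coda /∅/ ok → permitted
[dilm] — σ1 onset /d/, coda /lm/ (4→3 falls) ok → permitted
[ju] — σ1 onset /j/, coda /∅/ ok → permitted
Permitted: [fnalm], [djas], [gme], [dilm], [ju] → 5.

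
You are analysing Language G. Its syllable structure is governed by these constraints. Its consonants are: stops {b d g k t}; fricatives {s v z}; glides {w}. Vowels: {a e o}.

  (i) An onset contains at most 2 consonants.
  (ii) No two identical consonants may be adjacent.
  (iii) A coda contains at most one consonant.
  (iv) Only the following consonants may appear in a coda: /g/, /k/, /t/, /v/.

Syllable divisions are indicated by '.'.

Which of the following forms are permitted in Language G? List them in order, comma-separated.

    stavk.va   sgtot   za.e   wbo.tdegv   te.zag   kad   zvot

stavk.va — violates constraint (iii): syllable 1 coda /vk/ has 2 consonants (> 1) → not permitted
sgtot — violates constraint (i): syllable 1 onset /sgt/ has 3 consonants (> 2) → not permitted
za.e — σ1 onset /z/, coda /∅/ ok; σ2 onset /∅/, coda /∅/ ok → permitted
wbo.tdegv — violates constraint (iii): syllable 2 coda /gv/ has 2 consonants (> 1) → not permitted
te.zag — σ1 onset /t/, coda /∅/ ok; σ2 onset /z/, coda /g/ ok → permitted
kad — violates constraint (iv): syllable 1 coda contains /d/, which is not a licensed coda consonant → not permitted
zvot — σ1 onset /zv/ (2C), coda /t/ ok → permitted

za.e, te.zag, zvot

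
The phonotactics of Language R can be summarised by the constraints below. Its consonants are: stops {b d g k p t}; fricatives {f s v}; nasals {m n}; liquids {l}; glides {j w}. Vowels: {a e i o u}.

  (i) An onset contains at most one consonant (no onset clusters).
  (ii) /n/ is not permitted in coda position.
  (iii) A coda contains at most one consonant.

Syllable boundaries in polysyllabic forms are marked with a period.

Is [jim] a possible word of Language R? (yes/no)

yes

[jim] — σ1 onset /j/, coda /m/ ok → well-formed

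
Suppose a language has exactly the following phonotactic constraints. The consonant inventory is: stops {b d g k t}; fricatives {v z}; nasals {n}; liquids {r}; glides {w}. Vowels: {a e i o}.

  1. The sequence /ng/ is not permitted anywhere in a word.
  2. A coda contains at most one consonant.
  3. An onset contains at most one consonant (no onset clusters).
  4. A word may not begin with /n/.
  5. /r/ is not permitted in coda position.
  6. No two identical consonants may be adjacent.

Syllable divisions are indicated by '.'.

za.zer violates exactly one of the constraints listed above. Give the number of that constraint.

5

za.zer: syllable 2 coda contains /r/.
This is a violation of constraint 5: "/r/ is not permitted in coda position."
The remaining constraints (1, 2, 3, 4, 6) are satisfied.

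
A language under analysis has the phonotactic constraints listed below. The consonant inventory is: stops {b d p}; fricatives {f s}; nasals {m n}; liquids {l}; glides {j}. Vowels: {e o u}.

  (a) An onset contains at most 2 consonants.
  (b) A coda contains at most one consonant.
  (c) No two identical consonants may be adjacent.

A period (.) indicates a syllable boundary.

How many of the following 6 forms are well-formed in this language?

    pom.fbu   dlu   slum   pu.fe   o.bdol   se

6

pom.fbu — σ1 onset /p/, coda /m/ ok; σ2 onset /fb/ (2C), coda /∅/ ok → well-formed
dlu — σ1 onset /dl/ (2C), coda /∅/ ok → well-formed
slum — σ1 onset /sl/ (2C), coda /m/ ok → well-formed
pu.fe — σ1 onset /p/, coda /∅/ ok; σ2 onset /f/, coda /∅/ ok → well-formed
o.bdol — σ1 onset /∅/, coda /∅/ ok; σ2 onset /bd/ (2C), coda /l/ ok → well-formed
se — σ1 onset /s/, coda /∅/ ok → well-formed
Well-formed: pom.fbu, dlu, slum, pu.fe, o.bdol, se → 6.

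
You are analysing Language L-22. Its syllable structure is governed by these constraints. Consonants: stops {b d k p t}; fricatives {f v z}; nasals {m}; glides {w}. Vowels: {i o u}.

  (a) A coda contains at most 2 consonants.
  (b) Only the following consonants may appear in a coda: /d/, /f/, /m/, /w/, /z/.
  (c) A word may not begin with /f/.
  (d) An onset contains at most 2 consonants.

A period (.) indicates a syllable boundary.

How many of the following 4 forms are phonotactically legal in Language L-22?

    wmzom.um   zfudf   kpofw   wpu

3

wmzom.um — violates constraint (d): syllable 1 onset /wmz/ has 3 consonants (> 2) → phonotactically illegal
zfudf — σ1 onset /zf/ (2C), coda /df/ (2C) ok → phonotactically legal
kpofw — σ1 onset /kp/ (2C), coda /fw/ (2C) ok → phonotactically legal
wpu — σ1 onset /wp/ (2C), coda /∅/ ok → phonotactically legal
Phonotactically legal: zfudf, kpofw, wpu → 3.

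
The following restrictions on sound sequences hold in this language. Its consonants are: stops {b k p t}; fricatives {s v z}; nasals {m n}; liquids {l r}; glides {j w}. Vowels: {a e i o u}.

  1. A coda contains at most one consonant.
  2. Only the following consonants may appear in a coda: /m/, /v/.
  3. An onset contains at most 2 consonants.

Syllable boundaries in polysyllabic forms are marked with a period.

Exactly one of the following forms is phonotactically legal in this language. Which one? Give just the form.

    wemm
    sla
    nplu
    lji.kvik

sla

wemm — violates constraint 1: syllable 1 coda /mm/ has 2 consonants (> 1) → phonotactically illegal
sla — σ1 onset /sl/ (2C), coda /∅/ ok → phonotactically legal
nplu — violates constraint 3: syllable 1 onset /npl/ has 3 consonants (> 2) → phonotactically illegal
lji.kvik — violates constraint 2: syllable 2 coda contains /k/, which is not a licensed coda consonant → phonotactically illegal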